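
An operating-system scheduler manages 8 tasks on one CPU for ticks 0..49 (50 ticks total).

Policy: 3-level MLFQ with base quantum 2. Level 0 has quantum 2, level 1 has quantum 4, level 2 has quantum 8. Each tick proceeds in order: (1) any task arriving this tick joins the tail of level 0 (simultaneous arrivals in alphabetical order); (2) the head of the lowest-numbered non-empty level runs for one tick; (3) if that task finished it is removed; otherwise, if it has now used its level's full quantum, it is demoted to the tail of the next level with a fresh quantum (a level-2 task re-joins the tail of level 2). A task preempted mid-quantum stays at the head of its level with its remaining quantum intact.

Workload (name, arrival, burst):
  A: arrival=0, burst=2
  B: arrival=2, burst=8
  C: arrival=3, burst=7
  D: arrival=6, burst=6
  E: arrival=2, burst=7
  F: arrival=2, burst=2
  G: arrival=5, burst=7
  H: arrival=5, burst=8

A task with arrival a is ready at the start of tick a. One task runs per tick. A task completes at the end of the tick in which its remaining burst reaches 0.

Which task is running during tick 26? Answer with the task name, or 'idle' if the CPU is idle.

running at tick 26 = C

t=0: L0/L1/L2 = A/-/- → run A
t=1: L0/L1/L2 = A/-/- → run A
t=2: L0/L1/L2 = BEF/-/- → run B
t=3: L0/L1/L2 = BEFC/-/- → run B
t=4: L0/L1/L2 = EFC/B/- → run E
t=5: L0/L1/L2 = EFCGH/B/- → run E
t=6: L0/L1/L2 = FCGHD/BE/- → run F
t=7: L0/L1/L2 = FCGHD/BE/- → run F
t=8: L0/L1/L2 = CGHD/BE/- → run C
t=9: L0/L1/L2 = CGHD/BE/- → run C
t=10: L0/L1/L2 = GHD/BEC/- → run G
t=11: L0/L1/L2 = GHD/BEC/- → run G
t=12: L0/L1/L2 = HD/BECG/- → run H
t=13: L0/L1/L2 = HD/BECG/- → run H
t=14: L0/L1/L2 = D/BECGH/- → run D
t=15: L0/L1/L2 = D/BECGH/- → run D
t=16: L0/L1/L2 = -/BECGHD/- → run B
t=17: L0/L1/L2 = -/BECGHD/- → run B
t=18: L0/L1/L2 = -/BECGHD/- → run B
t=19: L0/L1/L2 = -/BECGHD/- → run B
t=20: L0/L1/L2 = -/ECGHD/B → run E
t=21: L0/L1/L2 = -/ECGHD/B → run E
t=22: L0/L1/L2 = -/ECGHD/B → run E
t=23: L0/L1/L2 = -/ECGHD/B → run E
t=24: L0/L1/L2 = -/CGHD/BE → run C
t=25: L0/L1/L2 = -/CGHD/BE → run C
t=26: L0/L1/L2 = -/CGHD/BE → run C
t=27: L0/L1/L2 = -/CGHD/BE → run C
t=28: L0/L1/L2 = -/GHD/BEC → run G
t=29: L0/L1/L2 = -/GHD/BEC → run G
t=30: L0/L1/L2 = -/GHD/BEC → run G
t=31: L0/L1/L2 = -/GHD/BEC → run G
t=32: L0/L1/L2 = -/HD/BECG → run H
t=33: L0/L1/L2 = -/HD/BECG → run H
t=34: L0/L1/L2 = -/HD/BECG → run H
t=35: L0/L1/L2 = -/HD/BECG → run H
t=36: L0/L1/L2 = -/D/BECGH → run D
t=37: L0/L1/L2 = -/D/BECGH → run D
t=38: L0/L1/L2 = -/D/BECGH → run D
t=39: L0/L1/L2 = -/D/BECGH → run D
t=40: L0/L1/L2 = -/-/BECGH → run B
t=41: L0/L1/L2 = -/-/BECGH → run B
t=42: L0/L1/L2 = -/-/ECGH → run E
t=43: L0/L1/L2 = -/-/CGH → run C
t=44: L0/L1/L2 = -/-/GH → run G
t=45: L0/L1/L2 = -/-/H → run H
t=46: L0/L1/L2 = -/-/H → run H
t=47: (idle)
t=48: (idle)
t=49: (idle)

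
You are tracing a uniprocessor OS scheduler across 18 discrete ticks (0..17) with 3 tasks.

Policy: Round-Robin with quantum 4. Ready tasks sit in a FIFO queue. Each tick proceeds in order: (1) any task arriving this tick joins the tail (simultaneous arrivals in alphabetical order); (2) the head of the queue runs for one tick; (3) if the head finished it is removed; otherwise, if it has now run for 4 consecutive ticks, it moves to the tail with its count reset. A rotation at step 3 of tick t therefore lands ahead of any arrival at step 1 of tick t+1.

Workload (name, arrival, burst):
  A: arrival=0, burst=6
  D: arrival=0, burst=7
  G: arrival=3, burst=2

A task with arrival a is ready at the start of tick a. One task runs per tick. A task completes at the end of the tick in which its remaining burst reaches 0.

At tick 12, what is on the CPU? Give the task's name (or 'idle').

t=0: queue=[A,D] q_used=0 → run A
t=1: queue=[A,D] q_used=1 → run A
t=2: queue=[A,D] q_used=2 → run A
t=3: queue=[A,D,G] q_used=3 → run A
t=4: queue=[D,G,A] q_used=0 → run D
t=5: queue=[D,G,A] q_used=1 → run D
t=6: queue=[D,G,A] q_used=2 → run D
t=7: queue=[D,G,A] q_used=3 → run D
t=8: queue=[G,A,D] q_used=0 → run G
t=9: queue=[G,A,D] q_used=1 → run G
t=10: queue=[A,D] q_used=0 → run A
t=11: queue=[A,D] q_used=1 → run A
t=12: queue=[D] q_used=0 → run D
t=13: queue=[D] q_used=1 → run D
t=14: queue=[D] q_used=2 → run D
t=15: (idle)
t=16: (idle)
t=17: (idle)

running at tick 12 = D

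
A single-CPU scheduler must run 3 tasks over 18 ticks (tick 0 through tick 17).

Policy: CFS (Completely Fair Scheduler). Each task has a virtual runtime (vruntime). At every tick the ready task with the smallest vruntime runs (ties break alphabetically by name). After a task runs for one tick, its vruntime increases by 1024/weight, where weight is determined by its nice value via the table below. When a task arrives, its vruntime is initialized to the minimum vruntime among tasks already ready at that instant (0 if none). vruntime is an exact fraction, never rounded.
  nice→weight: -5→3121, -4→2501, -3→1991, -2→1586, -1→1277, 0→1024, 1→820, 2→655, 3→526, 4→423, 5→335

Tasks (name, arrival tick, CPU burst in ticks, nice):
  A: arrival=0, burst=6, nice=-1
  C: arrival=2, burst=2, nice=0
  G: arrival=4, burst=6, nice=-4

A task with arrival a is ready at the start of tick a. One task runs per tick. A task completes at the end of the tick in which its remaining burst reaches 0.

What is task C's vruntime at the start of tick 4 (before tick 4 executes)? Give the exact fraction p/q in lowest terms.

t=0: vr[A=0] → run A
t=1: vr[A=1024/1277] → run A
t=2: vr[A=2048/1277 C=2048/1277] → run A
t=3: vr[A=3072/1277 C=2048/1277] → run C
t=4: vr[A=3072/1277 C=3325/1277 G=3072/1277] → run A
t=5: vr[A=4096/1277 C=3325/1277 G=3072/1277] → run G
t=6: vr[A=4096/1277 C=3325/1277 G=8990720/3193777] → run C
t=7: vr[A=4096/1277 G=8990720/3193777] → run G
t=8: vr[A=4096/1277 G=10298368/3193777] → run A
t=9: vr[A=5120/1277 G=10298368/3193777] → run G
t=10: vr[A=5120/1277 G=11606016/3193777] → run G
t=11: vr[A=5120/1277 G=12913664/3193777] → run A
t=12: vr[G=12913664/3193777] → run G
t=13: vr[G=14221312/3193777] → run G
t=14: (idle)
t=15: (idle)
t=16: (idle)
t=17: (idle)

vruntime(C, start of tick 4) = 3325/1277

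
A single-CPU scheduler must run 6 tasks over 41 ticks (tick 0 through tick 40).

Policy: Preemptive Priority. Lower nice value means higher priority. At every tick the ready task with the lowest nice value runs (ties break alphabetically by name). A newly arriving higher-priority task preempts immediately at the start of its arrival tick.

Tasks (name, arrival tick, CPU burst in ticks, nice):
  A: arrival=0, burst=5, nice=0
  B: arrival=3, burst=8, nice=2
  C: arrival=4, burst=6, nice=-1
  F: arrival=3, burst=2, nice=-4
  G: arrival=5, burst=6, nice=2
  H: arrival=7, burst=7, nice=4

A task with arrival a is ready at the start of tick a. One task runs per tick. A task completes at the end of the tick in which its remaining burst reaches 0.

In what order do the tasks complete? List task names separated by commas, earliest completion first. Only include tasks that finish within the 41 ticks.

t=0: ready={A} → run A
t=1: ready={A} → run A
t=2: ready={A} → run A
t=3: ready={A,B,F} → run F
t=4: ready={A,B,C,F} → run F
t=5: ready={A,B,C,G} → run C
t=6: ready={A,B,C,G} → run C
t=7: ready={A,B,C,G,H} → run C
t=8: ready={A,B,C,G,H} → run C
t=9: ready={A,B,C,G,H} → run C
t=10: ready={A,B,C,G,H} → run C
t=11: ready={A,B,G,H} → run A
t=12: ready={A,B,G,H} → run A
t=13: ready={B,G,H} → run B
t=14: ready={B,G,H} → run B
t=15: ready={B,G,H} → run B
t=16: ready={B,G,H} → run B
t=17: ready={B,G,H} → run B
t=18: ready={B,G,H} → run B
t=19: ready={B,G,H} → run B
t=20: ready={B,G,H} → run B
t=21: ready={G,H} → run G
t=22: ready={G,H} → run G
t=23: ready={G,H} → run G
t=24: ready={G,H} → run G
t=25: ready={G,H} → run G
t=26: ready={G,H} → run G
t=27: ready={H} → run H
t=28: ready={H} → run H
t=29: ready={H} → run H
t=30: ready={H} → run H
t=31: ready={H} → run H
t=32: ready={H} → run H
t=33: ready={H} → run H
t=34: (idle)
t=35: (idle)
t=36: (idle)
t=37: (idle)
t=38: (idle)
t=39: (idle)
t=40: (idle)

completion order = F, C, A, B, G, H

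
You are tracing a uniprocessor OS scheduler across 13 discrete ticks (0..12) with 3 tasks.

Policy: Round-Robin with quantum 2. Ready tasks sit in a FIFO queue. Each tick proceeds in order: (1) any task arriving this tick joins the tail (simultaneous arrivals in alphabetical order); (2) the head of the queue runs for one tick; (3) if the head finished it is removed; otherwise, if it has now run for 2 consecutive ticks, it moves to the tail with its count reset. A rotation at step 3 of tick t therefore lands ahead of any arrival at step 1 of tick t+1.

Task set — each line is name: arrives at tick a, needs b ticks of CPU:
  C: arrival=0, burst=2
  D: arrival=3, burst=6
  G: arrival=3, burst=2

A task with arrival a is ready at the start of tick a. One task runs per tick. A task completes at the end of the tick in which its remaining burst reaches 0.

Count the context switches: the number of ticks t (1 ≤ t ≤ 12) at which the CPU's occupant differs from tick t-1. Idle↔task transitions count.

context switches = 5

t=0: queue=[C] q_used=0 → run C
t=1: queue=[C] q_used=1 → run C
t=2: (idle)
t=3: queue=[D,G] q_used=0 → run D
t=4: queue=[D,G] q_used=1 → run D
t=5: queue=[G,D] q_used=0 → run G
t=6: queue=[G,D] q_used=1 → run G
t=7: queue=[D] q_used=0 → run D
t=8: queue=[D] q_used=1 → run D
t=9: queue=[D] q_used=0 → run D
t=10: queue=[D] q_used=1 → run D
t=11: (idle)
t=12: (idle)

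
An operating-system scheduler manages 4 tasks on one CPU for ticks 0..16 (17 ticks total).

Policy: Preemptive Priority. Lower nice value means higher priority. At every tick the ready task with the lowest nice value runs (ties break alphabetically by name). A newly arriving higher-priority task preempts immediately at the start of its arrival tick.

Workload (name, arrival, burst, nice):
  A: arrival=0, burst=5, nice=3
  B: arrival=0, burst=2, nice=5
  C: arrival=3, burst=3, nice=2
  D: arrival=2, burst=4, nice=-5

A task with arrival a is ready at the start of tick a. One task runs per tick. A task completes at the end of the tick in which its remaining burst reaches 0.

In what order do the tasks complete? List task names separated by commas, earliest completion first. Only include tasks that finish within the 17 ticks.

t=0: ready={A,B} → run A
t=1: ready={A,B} → run A
t=2: ready={A,B,D} → run D
t=3: ready={A,B,C,D} → run D
t=4: ready={A,B,C,D} → run D
t=5: ready={A,B,C,D} → run D
t=6: ready={A,B,C} → run C
t=7: ready={A,B,C} → run C
t=8: ready={A,B,C} → run C
t=9: ready={A,B} → run A
t=10: ready={A,B} → run A
t=11: ready={A,B} → run A
t=12: ready={B} → run B
t=13: ready={B} → run B
t=14: (idle)
t=15: (idle)
t=16: (idle)

completion order = D, C, A, B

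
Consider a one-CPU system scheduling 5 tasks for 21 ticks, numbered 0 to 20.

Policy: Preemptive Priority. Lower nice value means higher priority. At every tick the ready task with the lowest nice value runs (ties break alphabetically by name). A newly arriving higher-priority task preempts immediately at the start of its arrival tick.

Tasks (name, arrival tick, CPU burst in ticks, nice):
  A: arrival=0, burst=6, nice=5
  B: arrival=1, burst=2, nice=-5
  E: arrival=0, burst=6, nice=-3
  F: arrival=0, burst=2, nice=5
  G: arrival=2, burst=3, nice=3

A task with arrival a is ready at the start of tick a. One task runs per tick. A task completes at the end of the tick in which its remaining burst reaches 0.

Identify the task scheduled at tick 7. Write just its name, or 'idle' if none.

t=0: ready={A,E,F} → run E
t=1: ready={A,B,E,F} → run B
t=2: ready={A,B,E,F,G} → run B
t=3: ready={A,E,F,G} → run E
t=4: ready={A,E,F,G} → run E
t=5: ready={A,E,F,G} → run E
t=6: ready={A,E,F,G} → run E
t=7: ready={A,E,F,G} → run E
t=8: ready={A,F,G} → run G
t=9: ready={A,F,G} → run G
t=10: ready={A,F,G} → run G
t=11: ready={A,F} → run A
t=12: ready={A,F} → run A
t=13: ready={A,F} → run A
t=14: ready={A,F} → run A
t=15: ready={A,F} → run A
t=16: ready={A,F} → run A
t=17: ready={F} → run F
t=18: ready={F} → run F
t=19: (idle)
t=20: (idle)

running at tick 7 = E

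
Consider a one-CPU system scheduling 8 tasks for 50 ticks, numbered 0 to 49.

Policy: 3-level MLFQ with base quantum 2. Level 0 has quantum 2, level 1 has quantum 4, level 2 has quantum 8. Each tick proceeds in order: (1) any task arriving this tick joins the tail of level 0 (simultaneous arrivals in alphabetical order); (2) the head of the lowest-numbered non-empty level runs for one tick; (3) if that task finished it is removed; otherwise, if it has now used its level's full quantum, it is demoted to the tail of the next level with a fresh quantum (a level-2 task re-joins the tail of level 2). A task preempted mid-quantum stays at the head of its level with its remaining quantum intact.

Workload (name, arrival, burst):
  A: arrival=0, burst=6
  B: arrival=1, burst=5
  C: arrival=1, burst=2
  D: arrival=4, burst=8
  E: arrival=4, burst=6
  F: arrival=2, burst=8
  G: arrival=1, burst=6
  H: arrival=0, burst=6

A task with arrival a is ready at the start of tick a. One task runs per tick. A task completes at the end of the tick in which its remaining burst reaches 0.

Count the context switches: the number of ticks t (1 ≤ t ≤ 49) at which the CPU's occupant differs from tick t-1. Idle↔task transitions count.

t=0: L0/L1/L2 = AH/-/- → run A
t=1: L0/L1/L2 = AHBCG/-/- → run A
t=2: L0/L1/L2 = HBCGF/A/- → run H
t=3: L0/L1/L2 = HBCGF/A/- → run H
t=4: L0/L1/L2 = BCGFDE/AH/- → run B
t=5: L0/L1/L2 = BCGFDE/AH/- → run B
t=6: L0/L1/L2 = CGFDE/AHB/- → run C
t=7: L0/L1/L2 = CGFDE/AHB/- → run C
t=8: L0/L1/L2 = GFDE/AHB/- → run G
t=9: L0/L1/L2 = GFDE/AHB/- → run G
t=10: L0/L1/L2 = FDE/AHBG/- → run F
t=11: L0/L1/L2 = FDE/AHBG/- → run F
t=12: L0/L1/L2 = DE/AHBGF/- → run D
t=13: L0/L1/L2 = DE/AHBGF/- → run D
t=14: L0/L1/L2 = E/AHBGFD/- → run E
t=15: L0/L1/L2 = E/AHBGFD/- → run E
t=16: L0/L1/L2 = -/AHBGFDE/- → run A
t=17: L0/L1/L2 = -/AHBGFDE/- → run A
t=18: L0/L1/L2 = -/AHBGFDE/- → run A
t=19: L0/L1/L2 = -/AHBGFDE/- → run A
t=20: L0/L1/L2 = -/HBGFDE/- → run H
t=21: L0/L1/L2 = -/HBGFDE/- → run H
t=22: L0/L1/L2 = -/HBGFDE/- → run H
t=23: L0/L1/L2 = -/HBGFDE/- → run H
t=24: L0/L1/L2 = -/BGFDE/- → run B
t=25: L0/L1/L2 = -/BGFDE/- → run B
t=26: L0/L1/L2 = -/BGFDE/- → run B
t=27: L0/L1/L2 = -/GFDE/- → run G
t=28: L0/L1/L2 = -/GFDE/- → run G
t=29: L0/L1/L2 = -/GFDE/- → run G
t=30: L0/L1/L2 = -/GFDE/- → run G
t=31: L0/L1/L2 = -/FDE/- → run F
t=32: L0/L1/L2 = -/FDE/- → run F
t=33: L0/L1/L2 = -/FDE/- → run F
t=34: L0/L1/L2 = -/FDE/- → run F
t=35: L0/L1/L2 = -/DE/F → run D
t=36: L0/L1/L2 = -/DE/F → run D
t=37: L0/L1/L2 = -/DE/F → run D
t=38: L0/L1/L2 = -/DE/F → run D
t=39: L0/L1/L2 = -/E/FD → run E
t=40: L0/L1/L2 = -/E/FD → run E
t=41: L0/L1/L2 = -/E/FD → run E
t=42: L0/L1/L2 = -/E/FD → run E
t=43: L0/L1/L2 = -/-/FD → run F
t=44: L0/L1/L2 = -/-/FD → run F
t=45: L0/L1/L2 = -/-/D → run D
t=46: L0/L1/L2 = -/-/D → run D
t=47: (idle)
t=48: (idle)
t=49: (idle)

context switches = 17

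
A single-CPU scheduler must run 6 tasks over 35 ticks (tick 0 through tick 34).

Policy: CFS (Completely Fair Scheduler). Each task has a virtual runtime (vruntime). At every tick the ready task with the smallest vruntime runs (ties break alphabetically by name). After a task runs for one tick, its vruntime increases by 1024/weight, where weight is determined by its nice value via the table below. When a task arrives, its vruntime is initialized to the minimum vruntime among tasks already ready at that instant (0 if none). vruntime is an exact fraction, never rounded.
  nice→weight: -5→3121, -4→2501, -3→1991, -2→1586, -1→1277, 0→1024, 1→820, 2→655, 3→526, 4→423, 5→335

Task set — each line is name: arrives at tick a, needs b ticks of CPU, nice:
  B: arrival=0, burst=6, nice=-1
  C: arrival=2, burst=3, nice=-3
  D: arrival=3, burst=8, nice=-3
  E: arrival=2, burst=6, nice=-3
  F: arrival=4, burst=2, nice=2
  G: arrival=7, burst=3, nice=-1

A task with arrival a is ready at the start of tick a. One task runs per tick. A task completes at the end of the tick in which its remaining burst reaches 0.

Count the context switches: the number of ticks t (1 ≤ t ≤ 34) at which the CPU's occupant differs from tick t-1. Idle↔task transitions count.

t=0: vr[B=0] → run B
t=1: vr[B=1024/1277] → run B
t=2: vr[B=2048/1277 C=2048/1277 E=2048/1277] → run B
t=3: vr[B=3072/1277 C=2048/1277 D=2048/1277 E=2048/1277] → run C
t=4: vr[B=3072/1277 C=5385216/2542507 D=2048/1277 E=2048/1277 F=2048/1277] → run D
t=5: vr[B=3072/1277 C=5385216/2542507 D=5385216/2542507 E=2048/1277 F=2048/1277] → run E
t=6: vr[B=3072/1277 C=5385216/2542507 D=5385216/2542507 E=5385216/2542507 F=2048/1277] → run F
t=7: vr[B=3072/1277 C=5385216/2542507 D=5385216/2542507 E=5385216/2542507 F=2649088/836435 G=5385216/2542507] → run C
t=8: vr[B=3072/1277 C=6692864/2542507 D=5385216/2542507 E=5385216/2542507 F=2649088/836435 G=5385216/2542507] → run D
t=9: vr[B=3072/1277 C=6692864/2542507 D=6692864/2542507 E=5385216/2542507 F=2649088/836435 G=5385216/2542507] → run E
t=10: vr[B=3072/1277 C=6692864/2542507 D=6692864/2542507 E=6692864/2542507 F=2649088/836435 G=5385216/2542507] → run G
t=11: vr[B=3072/1277 C=6692864/2542507 D=6692864/2542507 E=6692864/2542507 F=2649088/836435 G=7424000/2542507] → run B
t=12: vr[B=4096/1277 C=6692864/2542507 D=6692864/2542507 E=6692864/2542507 F=2649088/836435 G=7424000/2542507] → run C
t=13: vr[B=4096/1277 D=6692864/2542507 E=6692864/2542507 F=2649088/836435 G=7424000/2542507] → run D
t=14: vr[B=4096/1277 D=8000512/2542507 E=6692864/2542507 F=2649088/836435 G=7424000/2542507] → run E
t=15: vr[B=4096/1277 D=8000512/2542507 E=8000512/2542507 F=2649088/836435 G=7424000/2542507] → run G
t=16: vr[B=4096/1277 D=8000512/2542507 E=8000512/2542507 F=2649088/836435 G=9462784/2542507] → run D
t=17: vr[B=4096/1277 D=9308160/2542507 E=8000512/2542507 F=2649088/836435 G=9462784/2542507] → run E
t=18: vr[B=4096/1277 D=9308160/2542507 E=9308160/2542507 F=2649088/836435 G=9462784/2542507] → run F
t=19: vr[B=4096/1277 D=9308160/2542507 E=9308160/2542507 G=9462784/2542507] → run B
t=20: vr[B=5120/1277 D=9308160/2542507 E=9308160/2542507 G=9462784/2542507] → run D
t=21: vr[B=5120/1277 D=10615808/2542507 E=9308160/2542507 G=9462784/2542507] → run E
t=22: vr[B=5120/1277 D=10615808/2542507 E=10615808/2542507 G=9462784/2542507] → run G
t=23: vr[B=5120/1277 D=10615808/2542507 E=10615808/2542507] → run B
t=24: vr[D=10615808/2542507 E=10615808/2542507] → run D
t=25: vr[D=11923456/2542507 E=10615808/2542507] → run E
t=26: vr[D=11923456/2542507] → run D
t=27: vr[D=13231104/2542507] → run D
t=28: (idle)
t=29: (idle)
t=30: (idle)
t=31: (idle)
t=32: (idle)
t=33: (idle)
t=34: (idle)

context switches = 25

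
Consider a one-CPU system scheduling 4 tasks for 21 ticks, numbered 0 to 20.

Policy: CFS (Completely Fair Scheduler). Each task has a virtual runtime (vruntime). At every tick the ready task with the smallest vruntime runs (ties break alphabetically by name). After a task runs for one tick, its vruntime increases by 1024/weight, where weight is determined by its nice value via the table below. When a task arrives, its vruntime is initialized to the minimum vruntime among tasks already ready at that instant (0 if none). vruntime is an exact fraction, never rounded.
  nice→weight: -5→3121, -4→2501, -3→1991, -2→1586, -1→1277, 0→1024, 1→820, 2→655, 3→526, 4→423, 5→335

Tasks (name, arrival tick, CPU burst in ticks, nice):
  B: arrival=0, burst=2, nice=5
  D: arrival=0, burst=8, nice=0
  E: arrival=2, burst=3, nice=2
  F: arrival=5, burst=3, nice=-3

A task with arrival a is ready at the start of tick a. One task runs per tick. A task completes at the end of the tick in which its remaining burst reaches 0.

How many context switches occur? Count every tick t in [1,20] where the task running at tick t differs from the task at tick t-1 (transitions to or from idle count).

t=0: vr[B=0 D=0] → run B
t=1: vr[B=1024/335 D=0] → run D
t=2: vr[B=1024/335 D=1 E=1] → run D
t=3: vr[B=1024/335 D=2 E=1] → run E
t=4: vr[B=1024/335 D=2 E=1679/655] → run D
t=5: vr[B=1024/335 D=3 E=1679/655 F=1679/655] → run E
t=6: vr[B=1024/335 D=3 E=2703/655 F=1679/655] → run F
t=7: vr[B=1024/335 D=3 E=2703/655 F=4013609/1304105] → run D
t=8: vr[B=1024/335 D=4 E=2703/655 F=4013609/1304105] → run B
t=9: vr[D=4 E=2703/655 F=4013609/1304105] → run F
t=10: vr[D=4 E=2703/655 F=4684329/1304105] → run F
t=11: vr[D=4 E=2703/655] → run D
t=12: vr[D=5 E=2703/655] → run E
t=13: vr[D=5] → run D
t=14: vr[D=6] → run D
t=15: vr[D=7] → run D
t=16: (idle)
t=17: (idle)
t=18: (idle)
t=19: (idle)
t=20: (idle)

context switches = 12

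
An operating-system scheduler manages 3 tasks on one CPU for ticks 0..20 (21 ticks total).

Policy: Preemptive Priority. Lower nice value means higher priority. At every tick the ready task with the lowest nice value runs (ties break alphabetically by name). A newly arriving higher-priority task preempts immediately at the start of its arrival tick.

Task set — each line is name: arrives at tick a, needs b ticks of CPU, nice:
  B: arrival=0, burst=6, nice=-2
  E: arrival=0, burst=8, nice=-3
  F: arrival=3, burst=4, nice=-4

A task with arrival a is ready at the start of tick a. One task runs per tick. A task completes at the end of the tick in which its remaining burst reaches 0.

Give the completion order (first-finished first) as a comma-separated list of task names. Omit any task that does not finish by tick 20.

t=0: ready={B,E} → run E
t=1: ready={B,E} → run E
t=2: ready={B,E} → run E
t=3: ready={B,E,F} → run F
t=4: ready={B,E,F} → run F
t=5: ready={B,E,F} → run F
t=6: ready={B,E,F} → run F
t=7: ready={B,E} → run E
t=8: ready={B,E} → run E
t=9: ready={B,E} → run E
t=10: ready={B,E} → run E
t=11: ready={B,E} → run E
t=12: ready={B} → run B
t=13: ready={B} → run B
t=14: ready={B} → run B
t=15: ready={B} → run B
t=16: ready={B} → run B
t=17: ready={B} → run B
t=18: (idle)
t=19: (idle)
t=20: (idle)

completion order = F, E, B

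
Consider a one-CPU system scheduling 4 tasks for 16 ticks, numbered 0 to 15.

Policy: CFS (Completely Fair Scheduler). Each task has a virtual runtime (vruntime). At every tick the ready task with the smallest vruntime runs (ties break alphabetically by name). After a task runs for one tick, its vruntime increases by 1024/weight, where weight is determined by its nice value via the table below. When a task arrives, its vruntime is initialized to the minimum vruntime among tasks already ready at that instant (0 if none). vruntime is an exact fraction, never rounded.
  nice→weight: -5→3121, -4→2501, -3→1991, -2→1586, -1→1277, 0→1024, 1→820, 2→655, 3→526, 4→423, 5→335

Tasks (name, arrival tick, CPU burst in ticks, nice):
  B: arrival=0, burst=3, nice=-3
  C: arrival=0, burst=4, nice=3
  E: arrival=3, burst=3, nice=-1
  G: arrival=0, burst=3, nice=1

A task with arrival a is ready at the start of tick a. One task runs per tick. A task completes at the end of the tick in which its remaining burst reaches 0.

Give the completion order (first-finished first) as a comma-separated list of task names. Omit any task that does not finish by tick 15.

completion order = B, E, G, C

t=0: vr[B=0 C=0 G=0] → run B
t=1: vr[B=1024/1991 C=0 G=0] → run C
t=2: vr[B=1024/1991 C=512/263 G=0] → run G
t=3: vr[B=1024/1991 C=512/263 E=1024/1991 G=256/205] → run B
t=4: vr[B=2048/1991 C=512/263 E=1024/1991 G=256/205] → run E
t=5: vr[B=2048/1991 C=512/263 E=3346432/2542507 G=256/205] → run B
t=6: vr[C=512/263 E=3346432/2542507 G=256/205] → run G
t=7: vr[C=512/263 E=3346432/2542507 G=512/205] → run E
t=8: vr[C=512/263 E=5385216/2542507 G=512/205] → run C
t=9: vr[C=1024/263 E=5385216/2542507 G=512/205] → run E
t=10: vr[C=1024/263 G=512/205] → run G
t=11: vr[C=1024/263] → run C
t=12: vr[C=1536/263] → run C
t=13: (idle)
t=14: (idle)
t=15: (idle)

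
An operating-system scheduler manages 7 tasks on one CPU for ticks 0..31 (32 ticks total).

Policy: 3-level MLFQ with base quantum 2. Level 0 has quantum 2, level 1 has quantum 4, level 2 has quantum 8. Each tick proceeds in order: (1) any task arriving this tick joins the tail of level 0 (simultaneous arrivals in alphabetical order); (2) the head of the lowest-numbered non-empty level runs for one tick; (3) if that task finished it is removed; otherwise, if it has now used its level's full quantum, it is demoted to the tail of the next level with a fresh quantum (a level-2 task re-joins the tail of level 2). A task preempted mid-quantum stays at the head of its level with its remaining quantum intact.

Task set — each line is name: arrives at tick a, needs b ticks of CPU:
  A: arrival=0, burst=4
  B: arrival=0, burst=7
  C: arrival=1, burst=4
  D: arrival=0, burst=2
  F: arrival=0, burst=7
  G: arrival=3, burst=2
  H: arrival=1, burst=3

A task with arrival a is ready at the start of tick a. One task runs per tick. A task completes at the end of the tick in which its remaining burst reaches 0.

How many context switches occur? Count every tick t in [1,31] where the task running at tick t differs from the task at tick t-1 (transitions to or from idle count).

context switches = 14

t=0: L0/L1/L2 = ABDF/-/- → run A
t=1: L0/L1/L2 = ABDFCH/-/- → run A
t=2: L0/L1/L2 = BDFCH/A/- → run B
t=3: L0/L1/L2 = BDFCHG/A/- → run B
t=4: L0/L1/L2 = DFCHG/AB/- → run D
t=5: L0/L1/L2 = DFCHG/AB/- → run D
t=6: L0/L1/L2 = FCHG/AB/- → run F
t=7: L0/L1/L2 = FCHG/AB/- → run F
t=8: L0/L1/L2 = CHG/ABF/- → run C
t=9: L0/L1/L2 = CHG/ABF/- → run C
t=10: L0/L1/L2 = HG/ABFC/- → run H
t=11: L0/L1/L2 = HG/ABFC/- → run H
t=12: L0/L1/L2 = G/ABFCH/- → run G
t=13: L0/L1/L2 = G/ABFCH/- → run G
t=14: L0/L1/L2 = -/ABFCH/- → run A
t=15: L0/L1/L2 = -/ABFCH/- → run A
t=16: L0/L1/L2 = -/BFCH/- → run B
t=17: L0/L1/L2 = -/BFCH/- → run B
t=18: L0/L1/L2 = -/BFCH/- → run B
t=19: L0/L1/L2 = -/BFCH/- → run B
t=20: L0/L1/L2 = -/FCH/B → run F
t=21: L0/L1/L2 = -/FCH/B → run F
t=22: L0/L1/L2 = -/FCH/B → run F
t=23: L0/L1/L2 = -/FCH/B → run F
t=24: L0/L1/L2 = -/CH/BF → run C
t=25: L0/L1/L2 = -/CH/BF → run C
t=26: L0/L1/L2 = -/H/BF → run H
t=27: L0/L1/L2 = -/-/BF → run B
t=28: L0/L1/L2 = -/-/F → run F
t=29: (idle)
t=30: (idle)
t=31: (idle)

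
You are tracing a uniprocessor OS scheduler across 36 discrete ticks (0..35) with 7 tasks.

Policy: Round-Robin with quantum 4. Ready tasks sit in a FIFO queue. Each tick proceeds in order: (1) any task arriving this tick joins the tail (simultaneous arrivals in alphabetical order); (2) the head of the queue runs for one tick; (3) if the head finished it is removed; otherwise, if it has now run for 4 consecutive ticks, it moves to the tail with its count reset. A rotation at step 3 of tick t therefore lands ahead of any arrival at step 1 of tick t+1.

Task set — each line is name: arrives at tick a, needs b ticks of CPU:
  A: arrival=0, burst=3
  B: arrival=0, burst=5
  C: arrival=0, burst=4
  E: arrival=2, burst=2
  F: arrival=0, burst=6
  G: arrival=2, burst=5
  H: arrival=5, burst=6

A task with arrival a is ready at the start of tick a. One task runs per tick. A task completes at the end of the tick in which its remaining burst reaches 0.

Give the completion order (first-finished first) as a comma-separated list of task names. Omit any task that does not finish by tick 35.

completion order = A, C, E, B, F, G, H

t=0: queue=[A,B,C,F] q_used=0 → run A
t=1: queue=[A,B,C,F] q_used=1 → run A
t=2: queue=[A,B,C,F,E,G] q_used=2 → run A
t=3: queue=[B,C,F,E,G] q_used=0 → run B
t=4: queue=[B,C,F,E,G] q_used=1 → run B
t=5: queue=[B,C,F,E,G,H] q_used=2 → run B
t=6: queue=[B,C,F,E,G,H] q_used=3 → run B
t=7: queue=[C,F,E,G,H,B] q_used=0 → run C
t=8: queue=[C,F,E,G,H,B] q_used=1 → run C
t=9: queue=[C,F,E,G,H,B] q_used=2 → run C
t=10: queue=[C,F,E,G,H,B] q_used=3 → run C
t=11: queue=[F,E,G,H,B] q_used=0 → run F
t=12: queue=[F,E,G,H,B] q_used=1 → run F
t=13: queue=[F,E,G,H,B] q_used=2 → run F
t=14: queue=[F,E,G,H,B] q_used=3 → run F
t=15: queue=[E,G,H,B,F] q_used=0 → run E
t=16: queue=[E,G,H,B,F] q_used=1 → run E
t=17: queue=[G,H,B,F] q_used=0 → run G
t=18: queue=[G,H,B,F] q_used=1 → run G
t=19: queue=[G,H,B,F] q_used=2 → run G
t=20: queue=[G,H,B,F] q_used=3 → run G
t=21: queue=[H,B,F,G] q_used=0 → run H
t=22: queue=[H,B,F,G] q_used=1 → run H
t=23: queue=[H,B,F,G] q_used=2 → run H
t=24: queue=[H,B,F,G] q_used=3 → run H
t=25: queue=[B,F,G,H] q_used=0 → run B
t=26: queue=[F,G,H] q_used=0 → run F
t=27: queue=[F,G,H] q_used=1 → run F
t=28: queue=[G,H] q_used=0 → run G
t=29: queue=[H] q_used=0 → run H
t=30: queue=[H] q_used=1 → run H
t=31: (idle)
t=32: (idle)
t=33: (idle)
t=34: (idle)
t=35: (idle)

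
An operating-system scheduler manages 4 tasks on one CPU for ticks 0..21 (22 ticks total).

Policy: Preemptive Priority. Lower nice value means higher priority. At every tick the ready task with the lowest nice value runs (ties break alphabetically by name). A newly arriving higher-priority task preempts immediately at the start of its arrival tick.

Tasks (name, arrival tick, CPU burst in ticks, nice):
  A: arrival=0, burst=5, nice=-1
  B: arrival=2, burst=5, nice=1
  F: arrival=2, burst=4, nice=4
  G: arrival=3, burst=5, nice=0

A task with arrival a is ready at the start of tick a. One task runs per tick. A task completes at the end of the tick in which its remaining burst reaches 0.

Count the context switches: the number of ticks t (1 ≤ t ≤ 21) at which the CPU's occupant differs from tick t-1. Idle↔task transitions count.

t=0: ready={A} → run A
t=1: ready={A} → run A
t=2: ready={A,B,F} → run A
t=3: ready={A,B,F,G} → run A
t=4: ready={A,B,F,G} → run A
t=5: ready={B,F,G} → run G
t=6: ready={B,F,G} → run G
t=7: ready={B,F,G} → run G
t=8: ready={B,F,G} → run G
t=9: ready={B,F,G} → run G
t=10: ready={B,F} → run B
t=11: ready={B,F} → run B
t=12: ready={B,F} → run B
t=13: ready={B,F} → run B
t=14: ready={B,F} → run B
t=15: ready={F} → run F
t=16: ready={F} → run F
t=17: ready={F} → run F
t=18: ready={F} → run F
t=19: (idle)
t=20: (idle)
t=21: (idle)

context switches = 4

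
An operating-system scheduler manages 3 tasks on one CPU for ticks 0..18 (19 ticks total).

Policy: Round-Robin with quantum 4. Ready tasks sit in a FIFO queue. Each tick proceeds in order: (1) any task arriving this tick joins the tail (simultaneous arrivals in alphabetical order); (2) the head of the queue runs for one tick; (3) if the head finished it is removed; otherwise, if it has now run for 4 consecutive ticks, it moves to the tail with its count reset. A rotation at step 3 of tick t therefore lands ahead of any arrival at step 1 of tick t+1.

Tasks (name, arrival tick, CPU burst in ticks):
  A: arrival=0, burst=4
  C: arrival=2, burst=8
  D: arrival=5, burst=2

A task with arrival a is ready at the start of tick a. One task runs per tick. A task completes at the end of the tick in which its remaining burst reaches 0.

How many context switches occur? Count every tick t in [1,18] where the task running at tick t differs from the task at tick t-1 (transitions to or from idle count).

context switches = 4

t=0: queue=[A] q_used=0 → run A
t=1: queue=[A] q_used=1 → run A
t=2: queue=[A,C] q_used=2 → run A
t=3: queue=[A,C] q_used=3 → run A
t=4: queue=[C] q_used=0 → run C
t=5: queue=[C,D] q_used=1 → run C
t=6: queue=[C,D] q_used=2 → run C
t=7: queue=[C,D] q_used=3 → run C
t=8: queue=[D,C] q_used=0 → run D
t=9: queue=[D,C] q_used=1 → run D
t=10: queue=[C] q_used=0 → run C
t=11: queue=[C] q_used=1 → run C
t=12: queue=[C] q_used=2 → run C
t=13: queue=[C] q_used=3 → run C
t=14: (idle)
t=15: (idle)
t=16: (idle)
t=17: (idle)
t=18: (idle)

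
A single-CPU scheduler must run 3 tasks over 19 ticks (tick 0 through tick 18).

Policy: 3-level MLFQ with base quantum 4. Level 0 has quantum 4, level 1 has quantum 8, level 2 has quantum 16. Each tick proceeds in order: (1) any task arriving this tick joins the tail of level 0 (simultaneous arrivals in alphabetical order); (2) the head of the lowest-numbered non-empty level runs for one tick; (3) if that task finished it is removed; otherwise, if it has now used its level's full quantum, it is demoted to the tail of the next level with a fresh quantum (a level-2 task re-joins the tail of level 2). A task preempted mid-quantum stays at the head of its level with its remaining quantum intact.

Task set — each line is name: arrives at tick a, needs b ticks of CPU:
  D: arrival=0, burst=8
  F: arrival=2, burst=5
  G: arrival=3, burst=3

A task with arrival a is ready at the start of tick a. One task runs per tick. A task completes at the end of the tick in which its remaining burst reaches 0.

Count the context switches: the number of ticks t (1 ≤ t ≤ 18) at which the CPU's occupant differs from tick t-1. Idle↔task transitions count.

context switches = 5

t=0: L0/L1/L2 = D/-/- → run D
t=1: L0/L1/L2 = D/-/- → run D
t=2: L0/L1/L2 = DF/-/- → run D
t=3: L0/L1/L2 = DFG/-/- → run D
t=4: L0/L1/L2 = FG/D/- → run F
t=5: L0/L1/L2 = FG/D/- → run F
t=6: L0/L1/L2 = FG/D/- → run F
t=7: L0/L1/L2 = FG/D/- → run F
t=8: L0/L1/L2 = G/DF/- → run G
t=9: L0/L1/L2 = G/DF/- → run G
t=10: L0/L1/L2 = G/DF/- → run G
t=11: L0/L1/L2 = -/DF/- → run D
t=12: L0/L1/L2 = -/DF/- → run D
t=13: L0/L1/L2 = -/DF/- → run D
t=14: L0/L1/L2 = -/DF/- → run D
t=15: L0/L1/L2 = -/F/- → run F
t=16: (idle)
t=17: (idle)
t=18: (idle)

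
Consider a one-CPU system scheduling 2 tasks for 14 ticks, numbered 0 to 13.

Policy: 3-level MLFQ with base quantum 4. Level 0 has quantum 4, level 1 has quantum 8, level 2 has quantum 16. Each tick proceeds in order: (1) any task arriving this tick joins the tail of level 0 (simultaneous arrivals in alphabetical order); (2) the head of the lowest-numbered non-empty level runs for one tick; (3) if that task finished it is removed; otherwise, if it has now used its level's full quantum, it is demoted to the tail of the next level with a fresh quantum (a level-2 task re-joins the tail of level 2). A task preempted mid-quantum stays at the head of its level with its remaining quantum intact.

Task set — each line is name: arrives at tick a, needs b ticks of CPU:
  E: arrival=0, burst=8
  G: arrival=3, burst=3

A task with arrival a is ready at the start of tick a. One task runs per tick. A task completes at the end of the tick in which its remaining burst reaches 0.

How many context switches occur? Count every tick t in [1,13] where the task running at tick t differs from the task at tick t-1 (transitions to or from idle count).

context switches = 3

t=0: L0/L1/L2 = E/-/- → run E
t=1: L0/L1/L2 = E/-/- → run E
t=2: L0/L1/L2 = E/-/- → run E
t=3: L0/L1/L2 = EG/-/- → run E
t=4: L0/L1/L2 = G/E/- → run G
t=5: L0/L1/L2 = G/E/- → run G
t=6: L0/L1/L2 = G/E/- → run G
t=7: L0/L1/L2 = -/E/- → run E
t=8: L0/L1/L2 = -/E/- → run E
t=9: L0/L1/L2 = -/E/- → run E
t=10: L0/L1/L2 = -/E/- → run E
t=11: (idle)
t=12: (idle)
t=13: (idle)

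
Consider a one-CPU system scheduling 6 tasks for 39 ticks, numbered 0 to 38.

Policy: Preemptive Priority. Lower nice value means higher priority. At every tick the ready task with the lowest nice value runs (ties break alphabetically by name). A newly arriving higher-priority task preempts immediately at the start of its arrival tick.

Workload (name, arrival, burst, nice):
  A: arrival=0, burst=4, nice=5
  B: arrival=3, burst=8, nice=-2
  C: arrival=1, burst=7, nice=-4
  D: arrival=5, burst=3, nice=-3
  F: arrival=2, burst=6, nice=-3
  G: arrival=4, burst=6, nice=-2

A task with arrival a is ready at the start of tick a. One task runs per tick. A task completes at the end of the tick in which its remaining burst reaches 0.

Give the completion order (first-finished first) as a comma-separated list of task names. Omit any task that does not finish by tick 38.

t=0: ready={A} → run A
t=1: ready={A,C} → run C
t=2: ready={A,C,F} → run C
t=3: ready={A,B,C,F} → run C
t=4: ready={A,B,C,F,G} → run C
t=5: ready={A,B,C,D,F,G} → run C
t=6: ready={A,B,C,D,F,G} → run C
t=7: ready={A,B,C,D,F,G} → run C
t=8: ready={A,B,D,F,G} → run D
t=9: ready={A,B,D,F,G} → run D
t=10: ready={A,B,D,F,G} → run D
t=11: ready={A,B,F,G} → run F
t=12: ready={A,B,F,G} → run F
t=13: ready={A,B,F,G} → run F
t=14: ready={A,B,F,G} → run F
t=15: ready={A,B,F,G} → run F
t=16: ready={A,B,F,G} → run F
t=17: ready={A,B,G} → run B
t=18: ready={A,B,G} → run B
t=19: ready={A,B,G} → run B
t=20: ready={A,B,G} → run B
t=21: ready={A,B,G} → run B
t=22: ready={A,B,G} → run B
t=23: ready={A,B,G} → run B
t=24: ready={A,B,G} → run B
t=25: ready={A,G} → run G
t=26: ready={A,G} → run G
t=27: ready={A,G} → run G
t=28: ready={A,G} → run G
t=29: ready={A,G} → run G
t=30: ready={A,G} → run G
t=31: ready={A} → run A
t=32: ready={A} → run A
t=33: ready={A} → run A
t=34: (idle)
t=35: (idle)
t=36: (idle)
t=37: (idle)
t=38: (idle)

completion order = C, D, F, B, G, A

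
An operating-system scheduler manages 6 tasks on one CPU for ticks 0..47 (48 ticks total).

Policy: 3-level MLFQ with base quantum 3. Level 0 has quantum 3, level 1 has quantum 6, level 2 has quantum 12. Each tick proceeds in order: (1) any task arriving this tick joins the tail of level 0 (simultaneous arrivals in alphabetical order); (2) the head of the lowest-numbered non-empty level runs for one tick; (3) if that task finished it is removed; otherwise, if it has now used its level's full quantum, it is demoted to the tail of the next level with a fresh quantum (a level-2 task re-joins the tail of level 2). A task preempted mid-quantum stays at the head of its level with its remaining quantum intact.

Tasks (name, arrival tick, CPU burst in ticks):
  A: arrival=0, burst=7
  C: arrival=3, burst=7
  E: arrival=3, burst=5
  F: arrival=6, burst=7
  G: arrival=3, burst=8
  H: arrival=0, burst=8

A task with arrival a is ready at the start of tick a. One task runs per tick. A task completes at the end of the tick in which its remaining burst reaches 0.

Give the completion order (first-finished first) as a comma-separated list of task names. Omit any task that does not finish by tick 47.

completion order = A, H, C, E, G, F

t=0: L0/L1/L2 = AH/-/- → run A
t=1: L0/L1/L2 = AH/-/- → run A
t=2: L0/L1/L2 = AH/-/- → run A
t=3: L0/L1/L2 = HCEG/A/- → run H
t=4: L0/L1/L2 = HCEG/A/- → run H
t=5: L0/L1/L2 = HCEG/A/- → run H
t=6: L0/L1/L2 = CEGF/AH/- → run C
t=7: L0/L1/L2 = CEGF/AH/- → run C
t=8: L0/L1/L2 = CEGF/AH/- → run C
t=9: L0/L1/L2 = EGF/AHC/- → run E
t=10: L0/L1/L2 = EGF/AHC/- → run E
t=11: L0/L1/L2 = EGF/AHC/- → run E
t=12: L0/L1/L2 = GF/AHCE/- → run G
t=13: L0/L1/L2 = GF/AHCE/- → run G
t=14: L0/L1/L2 = GF/AHCE/- → run G
t=15: L0/L1/L2 = F/AHCEG/- → run F
t=16: L0/L1/L2 = F/AHCEG/- → run F
t=17: L0/L1/L2 = F/AHCEG/- → run F
t=18: L0/L1/L2 = -/AHCEGF/- → run A
t=19: L0/L1/L2 = -/AHCEGF/- → run A
t=20: L0/L1/L2 = -/AHCEGF/- → run A
t=21: L0/L1/L2 = -/AHCEGF/- → run A
t=22: L0/L1/L2 = -/HCEGF/- → run H
t=23: L0/L1/L2 = -/HCEGF/- → run H
t=24: L0/L1/L2 = -/HCEGF/- → run H
t=25: L0/L1/L2 = -/HCEGF/- → run H
t=26: L0/L1/L2 = -/HCEGF/- → run H
t=27: L0/L1/L2 = -/CEGF/- → run C
t=28: L0/L1/L2 = -/CEGF/- → run C
t=29: L0/L1/L2 = -/CEGF/- → run C
t=30: L0/L1/L2 = -/CEGF/- → run C
t=31: L0/L1/L2 = -/EGF/- → run E
t=32: L0/L1/L2 = -/EGF/- → run E
t=33: L0/L1/L2 = -/GF/- → run G
t=34: L0/L1/L2 = -/GF/- → run G
t=35: L0/L1/L2 = -/GF/- → run G
t=36: L0/L1/L2 = -/GF/- → run G
t=37: L0/L1/L2 = -/GF/- → run G
t=38: L0/L1/L2 = -/F/- → run F
t=39: L0/L1/L2 = -/F/- → run F
t=40: L0/L1/L2 = -/F/- → run F
t=41: L0/L1/L2 = -/F/- → run F
t=42: (idle)
t=43: (idle)
t=44: (idle)
t=45: (idle)
t=46: (idle)
t=47: (idle)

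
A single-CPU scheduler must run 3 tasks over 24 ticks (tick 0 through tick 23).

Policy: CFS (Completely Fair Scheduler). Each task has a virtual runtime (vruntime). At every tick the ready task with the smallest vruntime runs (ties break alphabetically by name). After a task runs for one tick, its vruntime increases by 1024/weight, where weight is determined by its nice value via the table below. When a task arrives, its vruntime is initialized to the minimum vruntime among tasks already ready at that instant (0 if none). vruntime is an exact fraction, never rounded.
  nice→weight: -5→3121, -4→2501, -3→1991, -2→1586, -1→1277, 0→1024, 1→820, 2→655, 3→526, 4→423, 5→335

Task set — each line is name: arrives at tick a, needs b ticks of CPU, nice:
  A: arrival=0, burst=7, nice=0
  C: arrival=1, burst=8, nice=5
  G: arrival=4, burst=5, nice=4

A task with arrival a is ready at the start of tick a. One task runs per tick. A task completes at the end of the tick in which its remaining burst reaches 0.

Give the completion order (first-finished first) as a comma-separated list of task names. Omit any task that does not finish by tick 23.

t=0: vr[A=0] → run A
t=1: vr[A=1 C=1] → run A
t=2: vr[A=2 C=1] → run C
t=3: vr[A=2 C=1359/335] → run A
t=4: vr[A=3 C=1359/335 G=3] → run A
t=5: vr[A=4 C=1359/335 G=3] → run G
t=6: vr[A=4 C=1359/335 G=2293/423] → run A
t=7: vr[A=5 C=1359/335 G=2293/423] → run C
t=8: vr[A=5 C=2383/335 G=2293/423] → run A
t=9: vr[A=6 C=2383/335 G=2293/423] → run G
t=10: vr[A=6 C=2383/335 G=3317/423] → run A
t=11: vr[C=2383/335 G=3317/423] → run C
t=12: vr[C=3407/335 G=3317/423] → run G
t=13: vr[C=3407/335 G=1447/141] → run C
t=14: vr[C=4431/335 G=1447/141] → run G
t=15: vr[C=4431/335 G=5365/423] → run G
t=16: vr[C=4431/335] → run C
t=17: vr[C=1091/67] → run C
t=18: vr[C=6479/335] → run C
t=19: vr[C=7503/335] → run C
t=20: (idle)
t=21: (idle)
t=22: (idle)
t=23: (idle)

completion order = A, G, C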